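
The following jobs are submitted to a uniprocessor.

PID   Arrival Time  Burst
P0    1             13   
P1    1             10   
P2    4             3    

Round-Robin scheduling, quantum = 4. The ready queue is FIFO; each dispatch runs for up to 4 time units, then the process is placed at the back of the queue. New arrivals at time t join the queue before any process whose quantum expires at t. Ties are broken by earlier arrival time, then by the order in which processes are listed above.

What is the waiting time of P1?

Gantt: | idle 0-1 | P0 1-5 | P1 5-9 | P2 9-12 | P0 12-16 | P1 16-20 | P0 20-24 | P1 24-26 | P0 26-27 |
Completion: P0=27  P1=26  P2=12
Turnaround (C−A): P0=26  P1=25  P2=8
Waiting(P1) = turnaround − burst = 25 − 10 = 15

15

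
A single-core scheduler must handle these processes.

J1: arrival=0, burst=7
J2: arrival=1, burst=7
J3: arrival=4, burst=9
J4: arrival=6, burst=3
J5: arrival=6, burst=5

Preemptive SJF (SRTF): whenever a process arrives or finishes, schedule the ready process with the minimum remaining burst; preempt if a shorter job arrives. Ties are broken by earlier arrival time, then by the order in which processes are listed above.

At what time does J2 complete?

22

Schedule: | J1 0-7 | J4 7-10 | J5 10-15 | J2 15-22 | J3 22-31 |
Completion: J1=7  J2=22  J3=31  J4=10  J5=15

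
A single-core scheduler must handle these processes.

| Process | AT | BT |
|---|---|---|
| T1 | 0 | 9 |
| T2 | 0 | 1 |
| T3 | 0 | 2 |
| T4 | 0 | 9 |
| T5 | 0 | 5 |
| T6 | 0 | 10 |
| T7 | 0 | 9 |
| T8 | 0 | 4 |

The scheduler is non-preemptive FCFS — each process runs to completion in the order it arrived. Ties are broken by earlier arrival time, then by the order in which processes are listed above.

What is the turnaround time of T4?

Schedule: | T1 0-9 | T2 9-10 | T3 10-12 | T4 12-21 | T5 21-26 | T6 26-36 | T7 36-45 | T8 45-49 |
Completion: T1=9  T2=10  T3=12  T4=21  T5=26  T6=36  T7=45  T8=49
Turnaround (C−A): T1=9  T2=10  T3=12  T4=21  T5=26  T6=36  T7=45  T8=49
Turnaround(T4) = completion − arrival = 21 − 0 = 21

21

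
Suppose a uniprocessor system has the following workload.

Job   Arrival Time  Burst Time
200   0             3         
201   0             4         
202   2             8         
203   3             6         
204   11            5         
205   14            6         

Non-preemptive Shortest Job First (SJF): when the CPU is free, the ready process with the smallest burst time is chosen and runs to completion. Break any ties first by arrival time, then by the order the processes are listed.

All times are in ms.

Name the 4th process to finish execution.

Schedule: | 200 0-3 | 201 3-7 | 203 7-13 | 204 13-18 | 205 18-24 | 202 24-32 |
Completion: 200=3  201=7  202=32  203=13  204=18  205=24
Turnaround (C−A): 200=3  201=7  202=30  203=10  204=7  205=10
Finish order: 200 → 201 → 203 → 204 → 205 → 202

204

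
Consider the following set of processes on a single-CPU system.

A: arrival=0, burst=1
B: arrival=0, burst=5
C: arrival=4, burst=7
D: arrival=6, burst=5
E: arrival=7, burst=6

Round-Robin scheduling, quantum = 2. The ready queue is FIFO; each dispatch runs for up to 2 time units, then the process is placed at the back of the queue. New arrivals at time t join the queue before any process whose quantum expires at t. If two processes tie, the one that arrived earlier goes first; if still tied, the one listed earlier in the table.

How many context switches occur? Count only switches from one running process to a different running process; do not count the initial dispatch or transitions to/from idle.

12

Timeline: | A 0-1 | B 1-5 | C 5-7 | B 7-8 | D 8-10 | E 10-12 | C 12-14 | D 14-16 | E 16-18 | C 18-20 | D 20-21 | E 21-23 | C 23-24 |
Completion: A=1  B=8  C=24  D=21  E=23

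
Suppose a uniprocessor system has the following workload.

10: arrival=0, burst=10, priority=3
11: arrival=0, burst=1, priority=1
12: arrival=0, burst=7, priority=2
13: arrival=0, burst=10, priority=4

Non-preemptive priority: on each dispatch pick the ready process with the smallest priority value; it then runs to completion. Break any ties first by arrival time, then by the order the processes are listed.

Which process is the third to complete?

10

Timeline: | 11 0-1 | 12 1-8 | 10 8-18 | 13 18-28 |
Completion: 10=18  11=1  12=8  13=28
Finish order: 11 → 12 → 10 → 13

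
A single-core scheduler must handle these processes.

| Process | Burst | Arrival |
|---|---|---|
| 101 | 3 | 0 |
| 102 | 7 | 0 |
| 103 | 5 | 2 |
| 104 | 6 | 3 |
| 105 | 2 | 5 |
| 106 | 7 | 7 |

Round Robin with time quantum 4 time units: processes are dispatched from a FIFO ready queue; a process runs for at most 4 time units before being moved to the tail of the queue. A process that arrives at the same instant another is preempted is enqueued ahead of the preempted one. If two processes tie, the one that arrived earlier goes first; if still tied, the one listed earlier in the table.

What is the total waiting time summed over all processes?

79

Timeline: | 101 0-3 | 102 3-7 | 103 7-11 | 104 11-15 | 105 15-17 | 106 17-21 | 102 21-24 | 103 24-25 | 104 25-27 | 106 27-30 |
Completion: 101=3  102=24  103=25  104=27  105=17  106=30
Waiting = turnaround − burst: 101=0, 102=17, 103=18, 104=18, 105=10, 106=16
Total waiting = 0 + 17 + 18 + 18 + 10 + 16 = 79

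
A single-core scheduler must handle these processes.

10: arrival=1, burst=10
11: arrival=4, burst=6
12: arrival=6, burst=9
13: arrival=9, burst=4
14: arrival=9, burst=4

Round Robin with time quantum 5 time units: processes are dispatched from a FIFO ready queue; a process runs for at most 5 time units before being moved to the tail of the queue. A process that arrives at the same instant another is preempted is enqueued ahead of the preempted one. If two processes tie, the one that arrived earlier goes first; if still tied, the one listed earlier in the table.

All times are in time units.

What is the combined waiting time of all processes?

77

Timeline: | idle 0-1 | 10 1-6 | 11 6-11 | 12 11-16 | 10 16-21 | 13 21-25 | 14 25-29 | 11 29-30 | 12 30-34 |
Completion: 10=21  11=30  12=34  13=25  14=29
Waiting = turnaround − burst: 10=10, 11=20, 12=19, 13=12, 14=16
Total waiting = 10 + 20 + 19 + 12 + 16 = 77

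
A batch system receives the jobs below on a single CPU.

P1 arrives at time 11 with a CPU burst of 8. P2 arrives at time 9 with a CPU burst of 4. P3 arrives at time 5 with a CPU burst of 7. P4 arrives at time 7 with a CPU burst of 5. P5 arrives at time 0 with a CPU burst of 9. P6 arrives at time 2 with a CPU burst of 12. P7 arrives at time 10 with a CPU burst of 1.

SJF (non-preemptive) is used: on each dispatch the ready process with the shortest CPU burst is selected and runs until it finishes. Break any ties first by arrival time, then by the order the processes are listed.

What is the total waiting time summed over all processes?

Schedule: | P5 0-9 | P2 9-13 | P7 13-14 | P4 14-19 | P3 19-26 | P1 26-34 | P6 34-46 |
Completion: P1=34  P2=13  P3=26  P4=19  P5=9  P6=46  P7=14
Turnaround (C−A): P1=23  P2=4  P3=21  P4=12  P5=9  P6=44  P7=4
Waiting = turnaround − burst: P1=15, P2=0, P3=14, P4=7, P5=0, P6=32, P7=3
Total waiting = 15 + 0 + 14 + 7 + 0 + 32 + 3 = 71

71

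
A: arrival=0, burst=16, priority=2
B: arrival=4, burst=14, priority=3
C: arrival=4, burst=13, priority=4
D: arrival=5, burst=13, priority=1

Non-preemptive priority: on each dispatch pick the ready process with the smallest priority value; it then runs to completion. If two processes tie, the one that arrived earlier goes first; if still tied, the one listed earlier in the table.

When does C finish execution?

Gantt: | A 0-16 | D 16-29 | B 29-43 | C 43-56 |
Completion: A=16  B=43  C=56  D=29

56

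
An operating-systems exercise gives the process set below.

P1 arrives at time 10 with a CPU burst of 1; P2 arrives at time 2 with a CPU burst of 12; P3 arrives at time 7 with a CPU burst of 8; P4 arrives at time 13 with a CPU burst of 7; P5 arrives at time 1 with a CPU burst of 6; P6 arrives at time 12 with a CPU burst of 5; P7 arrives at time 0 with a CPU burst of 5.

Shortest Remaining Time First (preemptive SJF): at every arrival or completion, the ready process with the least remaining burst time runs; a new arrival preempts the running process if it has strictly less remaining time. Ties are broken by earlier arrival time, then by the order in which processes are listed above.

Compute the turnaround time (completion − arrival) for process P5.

Gantt: | P7 0-5 | P5 5-11 | P1 11-12 | P6 12-17 | P4 17-24 | P3 24-32 | P2 32-44 |
Completion: P1=12  P2=44  P3=32  P4=24  P5=11  P6=17  P7=5
Turnaround (C−A): P1=2  P2=42  P3=25  P4=11  P5=10  P6=5  P7=5
Turnaround(P5) = completion − arrival = 11 − 1 = 10

10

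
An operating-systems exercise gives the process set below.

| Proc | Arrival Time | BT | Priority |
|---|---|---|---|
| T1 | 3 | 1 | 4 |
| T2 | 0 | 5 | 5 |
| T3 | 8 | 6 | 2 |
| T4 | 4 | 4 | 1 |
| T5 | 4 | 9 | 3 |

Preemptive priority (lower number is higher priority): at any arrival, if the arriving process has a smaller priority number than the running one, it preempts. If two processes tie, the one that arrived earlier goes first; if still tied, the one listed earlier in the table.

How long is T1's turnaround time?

1

Timeline: | T2 0-3 | T1 3-4 | T4 4-8 | T3 8-14 | T5 14-23 | T2 23-25 |
Completion: T1=4  T2=25  T3=14  T4=8  T5=23
Turnaround (C−A): T1=1  T2=25  T3=6  T4=4  T5=19
Turnaround(T1) = completion − arrival = 4 − 3 = 1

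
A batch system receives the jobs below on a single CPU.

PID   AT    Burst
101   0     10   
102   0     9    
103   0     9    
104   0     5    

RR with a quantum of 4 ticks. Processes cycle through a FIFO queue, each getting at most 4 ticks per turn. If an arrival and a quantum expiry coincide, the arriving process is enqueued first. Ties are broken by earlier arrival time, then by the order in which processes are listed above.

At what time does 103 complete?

Gantt: | 101 0-4 | 102 4-8 | 103 8-12 | 104 12-16 | 101 16-20 | 102 20-24 | 103 24-28 | 104 28-29 | 101 29-31 | 102 31-32 | 103 32-33 |
Completion: 101=31  102=32  103=33  104=29

33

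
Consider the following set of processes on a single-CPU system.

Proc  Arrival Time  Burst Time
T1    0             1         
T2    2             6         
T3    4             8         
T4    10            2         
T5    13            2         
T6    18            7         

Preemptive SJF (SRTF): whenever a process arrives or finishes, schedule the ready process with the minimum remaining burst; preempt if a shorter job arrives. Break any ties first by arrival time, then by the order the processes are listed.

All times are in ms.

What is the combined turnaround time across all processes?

Gantt: | T1 0-1 | idle 1-2 | T2 2-8 | T3 8-10 | T4 10-12 | T3 12-13 | T5 13-15 | T3 15-20 | T6 20-27 |
Completion: T1=1  T2=8  T3=20  T4=12  T5=15  T6=27
Turnaround = completion − arrival: T1=1, T2=6, T3=16, T4=2, T5=2, T6=9
Total turnaround = 1 + 6 + 16 + 2 + 2 + 9 = 36

36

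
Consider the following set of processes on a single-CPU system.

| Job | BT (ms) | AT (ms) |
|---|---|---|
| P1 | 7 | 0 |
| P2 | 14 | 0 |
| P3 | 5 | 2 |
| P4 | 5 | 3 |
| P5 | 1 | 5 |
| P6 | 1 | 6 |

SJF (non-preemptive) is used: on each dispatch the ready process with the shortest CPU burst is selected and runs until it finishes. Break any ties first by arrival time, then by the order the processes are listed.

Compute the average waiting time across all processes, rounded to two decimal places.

Schedule: | P1 0-7 | P5 7-8 | P6 8-9 | P3 9-14 | P4 14-19 | P2 19-33 |
Completion: P1=7  P2=33  P3=14  P4=19  P5=8  P6=9
Waiting times: P1=0, P2=19, P3=7, P4=11, P5=2, P6=2
Average waiting = (0+19+7+11+2+2) / 6 = 41/6 = 6.83

6.83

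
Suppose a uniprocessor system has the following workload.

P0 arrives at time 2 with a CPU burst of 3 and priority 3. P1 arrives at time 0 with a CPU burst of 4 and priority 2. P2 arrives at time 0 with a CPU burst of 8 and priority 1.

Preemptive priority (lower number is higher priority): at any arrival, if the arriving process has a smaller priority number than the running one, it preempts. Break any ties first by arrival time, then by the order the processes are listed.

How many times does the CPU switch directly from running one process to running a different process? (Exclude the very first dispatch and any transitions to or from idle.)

Timeline: | P2 0-8 | P1 8-12 | P0 12-15 |
Completion: P0=15  P1=12  P2=8
Turnaround (C−A): P0=13  P1=12  P2=8

2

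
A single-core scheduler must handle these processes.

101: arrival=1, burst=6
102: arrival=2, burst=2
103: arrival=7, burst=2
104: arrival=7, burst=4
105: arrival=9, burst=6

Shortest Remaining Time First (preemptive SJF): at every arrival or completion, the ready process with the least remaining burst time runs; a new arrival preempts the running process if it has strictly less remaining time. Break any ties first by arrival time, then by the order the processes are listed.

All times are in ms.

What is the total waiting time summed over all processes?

14

Gantt: | idle 0-1 | 101 1-2 | 102 2-4 | 101 4-9 | 103 9-11 | 104 11-15 | 105 15-21 |
Completion: 101=9  102=4  103=11  104=15  105=21
Turnaround (C−A): 101=8  102=2  103=4  104=8  105=12
Waiting = turnaround − burst: 101=2, 102=0, 103=2, 104=4, 105=6
Total waiting = 2 + 0 + 2 + 4 + 6 = 14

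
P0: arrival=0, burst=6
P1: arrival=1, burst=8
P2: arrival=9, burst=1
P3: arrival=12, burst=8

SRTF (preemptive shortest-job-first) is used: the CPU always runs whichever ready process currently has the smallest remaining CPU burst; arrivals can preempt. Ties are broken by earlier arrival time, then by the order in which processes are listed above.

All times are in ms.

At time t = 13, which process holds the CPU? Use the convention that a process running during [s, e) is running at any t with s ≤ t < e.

Schedule: | P0 0-6 | P1 6-9 | P2 9-10 | P1 10-15 | P3 15-23 |
Completion: P0=6  P1=15  P2=10  P3=23
Turnaround (C−A): P0=6  P1=14  P2=1  P3=11

P1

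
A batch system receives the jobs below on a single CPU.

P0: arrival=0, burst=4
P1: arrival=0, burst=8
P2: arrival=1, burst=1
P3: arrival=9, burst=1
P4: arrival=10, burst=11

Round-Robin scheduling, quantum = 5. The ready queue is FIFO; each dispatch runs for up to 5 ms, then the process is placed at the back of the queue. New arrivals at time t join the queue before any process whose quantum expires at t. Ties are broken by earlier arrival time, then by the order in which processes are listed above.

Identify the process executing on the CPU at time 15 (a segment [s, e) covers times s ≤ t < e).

P4

Gantt: | P0 0-4 | P1 4-9 | P2 9-10 | P3 10-11 | P1 11-14 | P4 14-25 |
Completion: P0=4  P1=14  P2=10  P3=11  P4=25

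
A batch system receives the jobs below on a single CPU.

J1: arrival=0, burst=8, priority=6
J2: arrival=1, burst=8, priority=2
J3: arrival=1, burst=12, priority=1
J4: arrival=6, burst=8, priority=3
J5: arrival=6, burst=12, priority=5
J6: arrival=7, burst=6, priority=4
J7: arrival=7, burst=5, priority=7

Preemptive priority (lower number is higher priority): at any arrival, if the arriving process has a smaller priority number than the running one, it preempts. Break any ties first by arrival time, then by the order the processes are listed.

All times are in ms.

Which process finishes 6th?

J1

Schedule: | J1 0-1 | J3 1-13 | J2 13-21 | J4 21-29 | J6 29-35 | J5 35-47 | J1 47-54 | J7 54-59 |
Completion: J1=54  J2=21  J3=13  J4=29  J5=47  J6=35  J7=59
Turnaround (C−A): J1=54  J2=20  J3=12  J4=23  J5=41  J6=28  J7=52
Finish order: J3 → J2 → J4 → J6 → J5 → J1 → J7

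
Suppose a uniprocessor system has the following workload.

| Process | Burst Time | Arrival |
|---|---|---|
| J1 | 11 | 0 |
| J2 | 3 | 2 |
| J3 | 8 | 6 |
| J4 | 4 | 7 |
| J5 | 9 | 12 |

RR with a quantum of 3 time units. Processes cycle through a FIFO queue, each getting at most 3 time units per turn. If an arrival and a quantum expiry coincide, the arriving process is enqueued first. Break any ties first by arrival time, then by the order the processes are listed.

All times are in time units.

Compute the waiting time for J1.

Gantt: | J1 0-3 | J2 3-6 | J1 6-9 | J3 9-12 | J4 12-15 | J1 15-18 | J5 18-21 | J3 21-24 | J4 24-25 | J1 25-27 | J5 27-30 | J3 30-32 | J5 32-35 |
Completion: J1=27  J2=6  J3=32  J4=25  J5=35
Turnaround (C−A): J1=27  J2=4  J3=26  J4=18  J5=23
Waiting(J1) = turnaround − burst = 27 − 11 = 16

16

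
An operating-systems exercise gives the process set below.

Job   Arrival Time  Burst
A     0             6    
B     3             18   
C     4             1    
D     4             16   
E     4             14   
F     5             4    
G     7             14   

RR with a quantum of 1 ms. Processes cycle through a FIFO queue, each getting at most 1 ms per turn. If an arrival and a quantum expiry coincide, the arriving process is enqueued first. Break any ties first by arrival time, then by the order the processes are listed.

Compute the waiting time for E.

48

Gantt: | A 0-3 | B 3-4 | A 4-5 | C 5-6 | D 6-7 | E 7-8 | B 8-9 | F 9-10 | A 10-11 | G 11-12 | D 12-13 | E 13-14 | B 14-15 | F 15-16 | A 16-17 | G 17-18 | D 18-19 | E 19-20 | B 20-21 | F 21-22 | G 22-23 | D 23-24 | E 24-25 | B 25-26 | F 26-27 | G 27-28 | D 28-29 | E 29-30 | B 30-31 | G 31-32 | D 32-33 | E 33-34 | B 34-35 | G 35-36 | D 36-37 | E 37-38 | B 38-39 | G 39-40 | D 40-41 | E 41-42 | B 42-43 | G 43-44 | D 44-45 | E 45-46 | B 46-47 | G 47-48 | D 48-49 | E 49-50 | B 50-51 | G 51-52 | D 52-53 | E 53-54 | B 54-55 | G 55-56 | D 56-57 | E 57-58 | B 58-59 | G 59-60 | D 60-61 | E 61-62 | B 62-63 | G 63-64 | D 64-65 | E 65-66 | B 66-67 | G 67-68 | D 68-69 | B 69-70 | D 70-71 | B 71-73 |
Completion: A=17  B=73  C=6  D=71  E=66  F=27  G=68
Waiting(E) = turnaround − burst = 62 − 14 = 48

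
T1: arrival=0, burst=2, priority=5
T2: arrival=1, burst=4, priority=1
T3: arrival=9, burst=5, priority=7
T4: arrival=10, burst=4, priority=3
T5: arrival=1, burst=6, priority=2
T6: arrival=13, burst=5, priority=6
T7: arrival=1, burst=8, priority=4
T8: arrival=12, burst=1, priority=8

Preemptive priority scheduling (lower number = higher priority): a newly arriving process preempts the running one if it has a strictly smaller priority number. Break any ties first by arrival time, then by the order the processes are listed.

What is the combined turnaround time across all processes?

Timeline: | T1 0-1 | T2 1-5 | T5 5-11 | T4 11-15 | T7 15-23 | T1 23-24 | T6 24-29 | T3 29-34 | T8 34-35 |
Completion: T1=24  T2=5  T3=34  T4=15  T5=11  T6=29  T7=23  T8=35
Turnaround (C−A): T1=24  T2=4  T3=25  T4=5  T5=10  T6=16  T7=22  T8=23
Turnaround = completion − arrival: T1=24, T2=4, T3=25, T4=5, T5=10, T6=16, T7=22, T8=23
Total turnaround = 24 + 4 + 25 + 5 + 10 + 16 + 22 + 23 = 129

129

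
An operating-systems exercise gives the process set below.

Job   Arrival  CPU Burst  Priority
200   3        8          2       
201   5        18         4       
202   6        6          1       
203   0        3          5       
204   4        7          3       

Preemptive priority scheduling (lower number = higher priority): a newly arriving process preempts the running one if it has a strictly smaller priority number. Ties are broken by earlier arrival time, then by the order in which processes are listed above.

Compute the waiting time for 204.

Gantt: | 203 0-3 | 200 3-6 | 202 6-12 | 200 12-17 | 204 17-24 | 201 24-42 |
Completion: 200=17  201=42  202=12  203=3  204=24
Waiting(204) = turnaround − burst = 20 − 7 = 13

13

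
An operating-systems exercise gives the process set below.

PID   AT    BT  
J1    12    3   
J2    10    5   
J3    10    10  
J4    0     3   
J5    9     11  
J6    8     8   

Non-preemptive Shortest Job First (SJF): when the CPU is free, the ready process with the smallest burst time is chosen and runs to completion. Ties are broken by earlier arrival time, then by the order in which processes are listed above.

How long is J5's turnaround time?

Gantt: | J4 0-3 | idle 3-8 | J6 8-16 | J1 16-19 | J2 19-24 | J3 24-34 | J5 34-45 |
Completion: J1=19  J2=24  J3=34  J4=3  J5=45  J6=16
Turnaround(J5) = completion − arrival = 45 − 9 = 36

36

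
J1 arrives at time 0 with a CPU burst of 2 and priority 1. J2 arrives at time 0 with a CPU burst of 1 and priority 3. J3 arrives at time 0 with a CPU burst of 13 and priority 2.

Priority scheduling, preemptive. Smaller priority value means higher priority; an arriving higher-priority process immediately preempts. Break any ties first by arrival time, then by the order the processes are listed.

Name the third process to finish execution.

Schedule: | J1 0-2 | J3 2-15 | J2 15-16 |
Completion: J1=2  J2=16  J3=15
Turnaround (C−A): J1=2  J2=16  J3=15
Finish order: J1 → J3 → J2

J2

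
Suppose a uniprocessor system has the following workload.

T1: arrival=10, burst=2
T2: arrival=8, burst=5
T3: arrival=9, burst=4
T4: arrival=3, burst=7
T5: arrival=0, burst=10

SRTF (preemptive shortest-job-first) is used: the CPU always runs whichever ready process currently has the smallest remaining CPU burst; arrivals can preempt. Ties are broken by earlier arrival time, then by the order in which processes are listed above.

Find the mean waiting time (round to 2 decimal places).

Timeline: | T5 0-10 | T1 10-12 | T3 12-16 | T2 16-21 | T4 21-28 |
Completion: T1=12  T2=21  T3=16  T4=28  T5=10
Turnaround (C−A): T1=2  T2=13  T3=7  T4=25  T5=10
Waiting times: T1=0, T2=8, T3=3, T4=18, T5=0
Average waiting = (0+8+3+18+0) / 5 = 29/5 = 5.80

5.80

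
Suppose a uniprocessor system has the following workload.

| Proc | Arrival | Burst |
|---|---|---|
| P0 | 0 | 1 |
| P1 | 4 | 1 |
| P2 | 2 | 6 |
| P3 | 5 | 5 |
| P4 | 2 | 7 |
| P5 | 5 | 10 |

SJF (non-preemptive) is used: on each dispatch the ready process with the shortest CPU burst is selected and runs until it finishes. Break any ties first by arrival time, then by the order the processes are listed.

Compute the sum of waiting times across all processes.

Schedule: | P0 0-1 | idle 1-2 | P2 2-8 | P1 8-9 | P3 9-14 | P4 14-21 | P5 21-31 |
Completion: P0=1  P1=9  P2=8  P3=14  P4=21  P5=31
Waiting = turnaround − burst: P0=0, P1=4, P2=0, P3=4, P4=12, P5=16
Total waiting = 0 + 4 + 0 + 4 + 12 + 16 = 36

36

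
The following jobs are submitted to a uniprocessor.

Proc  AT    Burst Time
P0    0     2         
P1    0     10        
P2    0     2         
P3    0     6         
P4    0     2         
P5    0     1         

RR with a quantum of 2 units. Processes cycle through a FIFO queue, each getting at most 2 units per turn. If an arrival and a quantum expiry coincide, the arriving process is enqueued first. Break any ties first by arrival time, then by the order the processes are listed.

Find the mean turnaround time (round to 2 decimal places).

11.83

Schedule: | P0 0-2 | P1 2-4 | P2 4-6 | P3 6-8 | P4 8-10 | P5 10-11 | P1 11-13 | P3 13-15 | P1 15-17 | P3 17-19 | P1 19-23 |
Completion: P0=2  P1=23  P2=6  P3=19  P4=10  P5=11
Turnaround times: P0=2, P1=23, P2=6, P3=19, P4=10, P5=11
Average turnaround = (2+23+6+19+10+11) / 6 = 71/6 = 11.83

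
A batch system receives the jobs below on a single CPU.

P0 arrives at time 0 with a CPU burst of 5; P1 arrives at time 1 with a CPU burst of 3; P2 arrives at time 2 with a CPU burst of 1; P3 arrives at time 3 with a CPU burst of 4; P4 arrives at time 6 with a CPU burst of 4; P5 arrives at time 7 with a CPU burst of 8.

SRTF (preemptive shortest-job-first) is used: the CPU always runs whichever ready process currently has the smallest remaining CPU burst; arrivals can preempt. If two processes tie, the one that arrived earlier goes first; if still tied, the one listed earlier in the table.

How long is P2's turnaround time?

Schedule: | P0 0-1 | P1 1-2 | P2 2-3 | P1 3-5 | P0 5-9 | P3 9-13 | P4 13-17 | P5 17-25 |
Completion: P0=9  P1=5  P2=3  P3=13  P4=17  P5=25
Turnaround(P2) = completion − arrival = 3 − 2 = 1

1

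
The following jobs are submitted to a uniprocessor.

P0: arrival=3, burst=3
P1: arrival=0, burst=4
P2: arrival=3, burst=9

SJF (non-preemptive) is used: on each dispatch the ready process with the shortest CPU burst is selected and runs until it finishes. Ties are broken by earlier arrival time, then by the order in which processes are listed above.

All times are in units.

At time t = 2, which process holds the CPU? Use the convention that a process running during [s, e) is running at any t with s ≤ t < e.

P1

Timeline: | P1 0-4 | P0 4-7 | P2 7-16 |
Completion: P0=7  P1=4  P2=16
Turnaround (C−A): P0=4  P1=4  P2=13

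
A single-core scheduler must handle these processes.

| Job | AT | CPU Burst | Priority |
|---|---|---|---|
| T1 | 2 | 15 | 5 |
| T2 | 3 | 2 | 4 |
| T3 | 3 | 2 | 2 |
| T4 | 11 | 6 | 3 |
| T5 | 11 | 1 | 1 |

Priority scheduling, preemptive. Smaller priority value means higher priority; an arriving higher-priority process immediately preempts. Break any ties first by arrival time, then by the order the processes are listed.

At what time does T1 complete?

28

Schedule: | idle 0-2 | T1 2-3 | T3 3-5 | T2 5-7 | T1 7-11 | T5 11-12 | T4 12-18 | T1 18-28 |
Completion: T1=28  T2=7  T3=5  T4=18  T5=12
Turnaround (C−A): T1=26  T2=4  T3=2  T4=7  T5=1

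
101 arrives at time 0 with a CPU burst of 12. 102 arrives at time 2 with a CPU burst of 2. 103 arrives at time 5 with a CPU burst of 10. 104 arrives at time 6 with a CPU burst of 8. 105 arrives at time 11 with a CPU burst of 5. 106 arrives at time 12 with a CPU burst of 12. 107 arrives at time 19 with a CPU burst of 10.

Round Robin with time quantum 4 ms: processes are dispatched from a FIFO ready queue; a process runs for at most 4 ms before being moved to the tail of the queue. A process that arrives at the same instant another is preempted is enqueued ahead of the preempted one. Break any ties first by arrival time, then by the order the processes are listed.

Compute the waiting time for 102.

2

Schedule: | 101 0-4 | 102 4-6 | 101 6-10 | 103 10-14 | 104 14-18 | 101 18-22 | 105 22-26 | 106 26-30 | 103 30-34 | 104 34-38 | 107 38-42 | 105 42-43 | 106 43-47 | 103 47-49 | 107 49-53 | 106 53-57 | 107 57-59 |
Completion: 101=22  102=6  103=49  104=38  105=43  106=57  107=59
Turnaround (C−A): 101=22  102=4  103=44  104=32  105=32  106=45  107=40
Waiting(102) = turnaround − burst = 4 − 2 = 2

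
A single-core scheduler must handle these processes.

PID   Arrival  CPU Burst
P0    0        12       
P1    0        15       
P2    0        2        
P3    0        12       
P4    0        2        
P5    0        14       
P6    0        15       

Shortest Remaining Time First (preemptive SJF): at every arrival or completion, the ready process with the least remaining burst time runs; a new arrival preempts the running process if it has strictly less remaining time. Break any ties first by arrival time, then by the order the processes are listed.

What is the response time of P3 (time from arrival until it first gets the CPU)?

16

Schedule: | P2 0-2 | P4 2-4 | P0 4-16 | P3 16-28 | P5 28-42 | P1 42-57 | P6 57-72 |
Completion: P0=16  P1=57  P2=2  P3=28  P4=4  P5=42  P6=72
Turnaround (C−A): P0=16  P1=57  P2=2  P3=28  P4=4  P5=42  P6=72
Response(P3) = first start − arrival = 16 − 0 = 16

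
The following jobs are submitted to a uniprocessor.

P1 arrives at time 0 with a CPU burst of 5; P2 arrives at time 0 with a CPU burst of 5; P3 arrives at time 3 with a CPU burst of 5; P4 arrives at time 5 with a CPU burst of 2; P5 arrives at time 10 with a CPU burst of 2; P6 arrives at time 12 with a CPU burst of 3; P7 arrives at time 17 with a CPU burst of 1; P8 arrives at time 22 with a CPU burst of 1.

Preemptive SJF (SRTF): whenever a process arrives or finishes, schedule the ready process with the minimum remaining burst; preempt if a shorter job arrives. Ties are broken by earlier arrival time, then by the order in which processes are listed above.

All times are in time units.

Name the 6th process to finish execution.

P7

Timeline: | P1 0-5 | P4 5-7 | P2 7-12 | P5 12-14 | P6 14-17 | P7 17-18 | P3 18-23 | P8 23-24 |
Completion: P1=5  P2=12  P3=23  P4=7  P5=14  P6=17  P7=18  P8=24
Turnaround (C−A): P1=5  P2=12  P3=20  P4=2  P5=4  P6=5  P7=1  P8=2
Finish order: P1 → P4 → P2 → P5 → P6 → P7 → P3 → P8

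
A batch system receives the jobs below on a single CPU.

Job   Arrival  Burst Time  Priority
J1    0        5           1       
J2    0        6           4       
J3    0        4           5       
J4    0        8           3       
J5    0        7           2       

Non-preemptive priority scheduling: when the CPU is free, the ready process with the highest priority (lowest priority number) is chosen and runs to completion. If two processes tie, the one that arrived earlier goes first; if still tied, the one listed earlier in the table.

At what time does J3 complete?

30

Schedule: | J1 0-5 | J5 5-12 | J4 12-20 | J2 20-26 | J3 26-30 |
Completion: J1=5  J2=26  J3=30  J4=20  J5=12
Turnaround (C−A): J1=5  J2=26  J3=30  J4=20  J5=12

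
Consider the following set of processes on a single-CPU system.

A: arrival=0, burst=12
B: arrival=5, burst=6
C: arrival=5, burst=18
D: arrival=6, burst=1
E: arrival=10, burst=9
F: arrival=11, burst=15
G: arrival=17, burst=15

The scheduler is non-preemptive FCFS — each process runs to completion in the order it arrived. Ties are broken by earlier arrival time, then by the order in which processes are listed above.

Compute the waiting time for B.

7

Schedule: | A 0-12 | B 12-18 | C 18-36 | D 36-37 | E 37-46 | F 46-61 | G 61-76 |
Completion: A=12  B=18  C=36  D=37  E=46  F=61  G=76
Waiting(B) = turnaround − burst = 13 − 6 = 7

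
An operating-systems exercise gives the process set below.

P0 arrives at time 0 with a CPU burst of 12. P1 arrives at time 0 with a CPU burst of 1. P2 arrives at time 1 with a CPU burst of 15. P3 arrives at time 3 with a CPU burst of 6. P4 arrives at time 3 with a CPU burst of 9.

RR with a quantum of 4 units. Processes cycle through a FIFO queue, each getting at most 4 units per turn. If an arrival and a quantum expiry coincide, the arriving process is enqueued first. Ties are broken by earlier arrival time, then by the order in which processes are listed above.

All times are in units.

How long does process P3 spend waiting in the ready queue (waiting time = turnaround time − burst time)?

Gantt: | P0 0-4 | P1 4-5 | P2 5-9 | P3 9-13 | P4 13-17 | P0 17-21 | P2 21-25 | P3 25-27 | P4 27-31 | P0 31-35 | P2 35-39 | P4 39-40 | P2 40-43 |
Completion: P0=35  P1=5  P2=43  P3=27  P4=40
Turnaround (C−A): P0=35  P1=5  P2=42  P3=24  P4=37
Waiting(P3) = turnaround − burst = 24 − 6 = 18

18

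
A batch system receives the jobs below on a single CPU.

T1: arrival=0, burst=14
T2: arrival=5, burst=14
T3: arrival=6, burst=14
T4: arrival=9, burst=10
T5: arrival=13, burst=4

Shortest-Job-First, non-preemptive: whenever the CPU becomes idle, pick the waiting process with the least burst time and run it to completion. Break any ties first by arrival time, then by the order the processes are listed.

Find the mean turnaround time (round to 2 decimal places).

25.00

Timeline: | T1 0-14 | T5 14-18 | T4 18-28 | T2 28-42 | T3 42-56 |
Completion: T1=14  T2=42  T3=56  T4=28  T5=18
Turnaround (C−A): T1=14  T2=37  T3=50  T4=19  T5=5
Turnaround times: T1=14, T2=37, T3=50, T4=19, T5=5
Average turnaround = (14+37+50+19+5) / 5 = 125/5 = 25.00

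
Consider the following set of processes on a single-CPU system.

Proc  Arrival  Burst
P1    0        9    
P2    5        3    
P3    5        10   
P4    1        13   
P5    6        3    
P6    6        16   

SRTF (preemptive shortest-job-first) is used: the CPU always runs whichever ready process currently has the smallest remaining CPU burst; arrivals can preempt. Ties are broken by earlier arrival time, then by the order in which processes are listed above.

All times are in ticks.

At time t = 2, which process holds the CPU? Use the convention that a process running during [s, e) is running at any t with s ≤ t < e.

P1

Gantt: | P1 0-5 | P2 5-8 | P5 8-11 | P1 11-15 | P3 15-25 | P4 25-38 | P6 38-54 |
Completion: P1=15  P2=8  P3=25  P4=38  P5=11  P6=54
Turnaround (C−A): P1=15  P2=3  P3=20  P4=37  P5=5  P6=48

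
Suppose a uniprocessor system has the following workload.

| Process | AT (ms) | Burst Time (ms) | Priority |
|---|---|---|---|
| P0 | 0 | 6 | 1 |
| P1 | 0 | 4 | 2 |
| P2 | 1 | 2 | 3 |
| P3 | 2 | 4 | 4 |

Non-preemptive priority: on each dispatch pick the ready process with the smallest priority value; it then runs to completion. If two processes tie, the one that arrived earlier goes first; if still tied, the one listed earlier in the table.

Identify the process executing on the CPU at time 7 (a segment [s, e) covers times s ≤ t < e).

Timeline: | P0 0-6 | P1 6-10 | P2 10-12 | P3 12-16 |
Completion: P0=6  P1=10  P2=12  P3=16

P1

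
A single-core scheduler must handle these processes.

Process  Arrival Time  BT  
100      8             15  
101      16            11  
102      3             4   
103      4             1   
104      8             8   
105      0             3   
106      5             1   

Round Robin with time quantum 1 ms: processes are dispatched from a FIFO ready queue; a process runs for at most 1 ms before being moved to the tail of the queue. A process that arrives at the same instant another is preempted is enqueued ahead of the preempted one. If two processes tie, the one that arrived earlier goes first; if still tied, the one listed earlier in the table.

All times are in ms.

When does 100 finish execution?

Schedule: | 105 0-3 | 102 3-4 | 103 4-5 | 102 5-6 | 106 6-7 | 102 7-8 | 100 8-9 | 104 9-10 | 102 10-11 | 100 11-12 | 104 12-13 | 100 13-14 | 104 14-15 | 100 15-16 | 104 16-17 | 101 17-18 | 100 18-19 | 104 19-20 | 101 20-21 | 100 21-22 | 104 22-23 | 101 23-24 | 100 24-25 | 104 25-26 | 101 26-27 | 100 27-28 | 104 28-29 | 101 29-30 | 100 30-31 | 101 31-32 | 100 32-33 | 101 33-34 | 100 34-35 | 101 35-36 | 100 36-37 | 101 37-38 | 100 38-39 | 101 39-40 | 100 40-41 | 101 41-42 | 100 42-43 |
Completion: 100=43  101=42  102=11  103=5  104=29  105=3  106=7

43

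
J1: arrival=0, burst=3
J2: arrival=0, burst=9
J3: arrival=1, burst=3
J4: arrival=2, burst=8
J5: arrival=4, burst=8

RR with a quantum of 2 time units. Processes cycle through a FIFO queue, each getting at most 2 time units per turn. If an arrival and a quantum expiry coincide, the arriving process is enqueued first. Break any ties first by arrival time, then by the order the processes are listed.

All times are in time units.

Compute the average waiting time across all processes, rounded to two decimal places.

14.80

Gantt: | J1 0-2 | J2 2-4 | J3 4-6 | J4 6-8 | J1 8-9 | J5 9-11 | J2 11-13 | J3 13-14 | J4 14-16 | J5 16-18 | J2 18-20 | J4 20-22 | J5 22-24 | J2 24-26 | J4 26-28 | J5 28-30 | J2 30-31 |
Completion: J1=9  J2=31  J3=14  J4=28  J5=30
Turnaround (C−A): J1=9  J2=31  J3=13  J4=26  J5=26
Waiting times: J1=6, J2=22, J3=10, J4=18, J5=18
Average waiting = (6+22+10+18+18) / 5 = 74/5 = 14.80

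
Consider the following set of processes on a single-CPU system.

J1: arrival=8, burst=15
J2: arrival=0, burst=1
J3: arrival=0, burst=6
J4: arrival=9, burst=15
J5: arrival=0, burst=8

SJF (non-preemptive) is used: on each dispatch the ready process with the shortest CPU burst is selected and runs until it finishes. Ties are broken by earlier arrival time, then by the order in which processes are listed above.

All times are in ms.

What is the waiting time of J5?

Gantt: | J2 0-1 | J3 1-7 | J5 7-15 | J1 15-30 | J4 30-45 |
Completion: J1=30  J2=1  J3=7  J4=45  J5=15
Turnaround (C−A): J1=22  J2=1  J3=7  J4=36  J5=15
Waiting(J5) = turnaround − burst = 15 − 8 = 7

7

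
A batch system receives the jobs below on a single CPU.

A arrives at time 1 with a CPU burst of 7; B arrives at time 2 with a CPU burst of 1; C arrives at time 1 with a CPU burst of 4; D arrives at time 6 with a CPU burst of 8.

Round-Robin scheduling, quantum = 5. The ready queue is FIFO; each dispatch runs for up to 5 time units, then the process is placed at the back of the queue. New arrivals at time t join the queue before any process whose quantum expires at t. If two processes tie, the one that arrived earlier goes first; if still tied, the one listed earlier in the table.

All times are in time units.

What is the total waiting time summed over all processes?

Schedule: | idle 0-1 | A 1-6 | C 6-10 | B 10-11 | D 11-16 | A 16-18 | D 18-21 |
Completion: A=18  B=11  C=10  D=21
Turnaround (C−A): A=17  B=9  C=9  D=15
Waiting = turnaround − burst: A=10, B=8, C=5, D=7
Total waiting = 10 + 8 + 5 + 7 = 30

30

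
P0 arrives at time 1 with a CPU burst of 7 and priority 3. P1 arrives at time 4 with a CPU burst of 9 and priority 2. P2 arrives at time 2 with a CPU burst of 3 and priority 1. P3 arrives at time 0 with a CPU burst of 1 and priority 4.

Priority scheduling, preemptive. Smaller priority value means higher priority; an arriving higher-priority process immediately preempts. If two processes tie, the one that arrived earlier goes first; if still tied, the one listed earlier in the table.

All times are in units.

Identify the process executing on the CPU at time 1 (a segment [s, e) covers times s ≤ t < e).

P0

Schedule: | P3 0-1 | P0 1-2 | P2 2-5 | P1 5-14 | P0 14-20 |
Completion: P0=20  P1=14  P2=5  P3=1
Turnaround (C−A): P0=19  P1=10  P2=3  P3=1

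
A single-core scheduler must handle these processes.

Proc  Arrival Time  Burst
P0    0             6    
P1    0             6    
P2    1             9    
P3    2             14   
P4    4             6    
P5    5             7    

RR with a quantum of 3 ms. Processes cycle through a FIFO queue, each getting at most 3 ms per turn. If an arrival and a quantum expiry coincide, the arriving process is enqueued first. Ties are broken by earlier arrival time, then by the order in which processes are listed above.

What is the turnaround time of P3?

Timeline: | P0 0-3 | P1 3-6 | P2 6-9 | P3 9-12 | P0 12-15 | P4 15-18 | P5 18-21 | P1 21-24 | P2 24-27 | P3 27-30 | P4 30-33 | P5 33-36 | P2 36-39 | P3 39-42 | P5 42-43 | P3 43-48 |
Completion: P0=15  P1=24  P2=39  P3=48  P4=33  P5=43
Turnaround (C−A): P0=15  P1=24  P2=38  P3=46  P4=29  P5=38
Turnaround(P3) = completion − arrival = 48 − 2 = 46

46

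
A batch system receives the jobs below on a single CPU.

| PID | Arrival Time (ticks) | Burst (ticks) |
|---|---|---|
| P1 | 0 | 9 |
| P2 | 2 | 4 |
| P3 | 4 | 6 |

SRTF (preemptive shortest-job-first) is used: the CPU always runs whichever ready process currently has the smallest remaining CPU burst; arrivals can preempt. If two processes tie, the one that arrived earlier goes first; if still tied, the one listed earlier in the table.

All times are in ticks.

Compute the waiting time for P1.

Gantt: | P1 0-2 | P2 2-6 | P3 6-12 | P1 12-19 |
Completion: P1=19  P2=6  P3=12
Turnaround (C−A): P1=19  P2=4  P3=8
Waiting(P1) = turnaround − burst = 19 − 9 = 10

10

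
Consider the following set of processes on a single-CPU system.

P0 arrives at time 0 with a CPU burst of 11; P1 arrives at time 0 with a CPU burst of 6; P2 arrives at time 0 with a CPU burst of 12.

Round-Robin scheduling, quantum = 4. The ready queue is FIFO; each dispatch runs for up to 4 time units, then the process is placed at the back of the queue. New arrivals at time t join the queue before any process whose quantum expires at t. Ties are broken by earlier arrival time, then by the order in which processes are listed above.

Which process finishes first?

P1

Schedule: | P0 0-4 | P1 4-8 | P2 8-12 | P0 12-16 | P1 16-18 | P2 18-22 | P0 22-25 | P2 25-29 |
Completion: P0=25  P1=18  P2=29
Turnaround (C−A): P0=25  P1=18  P2=29
Finish order: P1 → P0 → P2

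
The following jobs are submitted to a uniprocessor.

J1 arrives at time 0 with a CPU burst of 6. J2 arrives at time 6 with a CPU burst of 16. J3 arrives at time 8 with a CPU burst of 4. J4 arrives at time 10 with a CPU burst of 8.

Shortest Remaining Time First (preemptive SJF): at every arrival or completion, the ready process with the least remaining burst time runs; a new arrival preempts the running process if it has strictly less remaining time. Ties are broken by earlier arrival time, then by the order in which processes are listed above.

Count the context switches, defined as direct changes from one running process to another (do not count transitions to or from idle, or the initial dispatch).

4

Gantt: | J1 0-6 | J2 6-8 | J3 8-12 | J4 12-20 | J2 20-34 |
Completion: J1=6  J2=34  J3=12  J4=20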